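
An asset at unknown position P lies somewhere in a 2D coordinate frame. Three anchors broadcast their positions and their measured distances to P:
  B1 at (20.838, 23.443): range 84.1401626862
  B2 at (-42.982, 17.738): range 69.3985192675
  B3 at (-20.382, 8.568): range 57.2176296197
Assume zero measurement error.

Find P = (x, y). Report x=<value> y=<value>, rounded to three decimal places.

x=-22.619 y=-48.606

eq1: (x − 20.838)² + (y − 23.443)² = 84.1401626862²
eq2: (x + 42.982)² + (y − 17.738)² = 69.3985192675²
eq3: (x + 20.382)² + (y − 8.568)² = 57.2176296197²
eq1−eq2, eq1−eq3 (x²,y² cancel):
  -127.640·x − 11.410·y = 3441.704975
  -82.440·x − 29.750·y = 3310.749893
det = -127.640·-29.750 − -11.410·-82.440 = 2856.649600
x = (3441.704975·-29.750 − -11.410·3310.749893) / 2856.649600 = -22.619178
y = (-127.640·3310.749893 − 3441.704975·-82.440) / 2856.649600 = -48.605877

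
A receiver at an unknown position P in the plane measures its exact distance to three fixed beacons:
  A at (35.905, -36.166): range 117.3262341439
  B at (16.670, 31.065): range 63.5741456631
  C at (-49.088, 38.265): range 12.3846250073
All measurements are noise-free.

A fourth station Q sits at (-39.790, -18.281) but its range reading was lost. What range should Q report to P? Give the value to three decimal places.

68.037

eq1: (x − 35.905)² + (y + 36.166)² = 117.3262341439²
eq2: (x − 16.670)² + (y − 31.065)² = 63.5741456631²
eq3: (x + 49.088)² + (y − 38.265)² = 12.3846250073²
eq1−eq2, eq1−eq3 (x²,y² cancel):
  -38.470·x + 134.462·y = 8369.547766
  -169.986·x + 148.862·y = 14888.759670
det = -38.470·148.862 − 134.462·-169.986 = 17129.936392
x = (8369.547766·148.862 − 134.462·14888.759670) / 17129.936392 = -44.137046
y = (-38.470·14888.759670 − 8369.547766·-169.986) / 17129.936392 = 49.616960
|P − Q| = √((-44.137046 − -39.790)² + (49.616960 − -18.281)²) = 68.036973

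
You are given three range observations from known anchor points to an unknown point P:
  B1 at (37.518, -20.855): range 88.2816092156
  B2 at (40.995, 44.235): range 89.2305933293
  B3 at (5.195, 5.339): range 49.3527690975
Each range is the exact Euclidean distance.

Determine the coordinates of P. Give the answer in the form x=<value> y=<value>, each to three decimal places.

eq1: (x − 37.518)² + (y + 20.855)² = 88.2816092156²
eq2: (x − 40.995)² + (y − 44.235)² = 89.2305933293²
eq3: (x − 5.195)² + (y − 5.339)² = 49.3527690975²
eq2−eq3, eq2−eq1 (x²,y² cancel):
  -71.600·x − 77.792·y = 1944.570664
  -6.954·x − 130.180·y = -1626.337641
det = -71.600·-130.180 − -77.792·-6.954 = 8779.922432
x = (1944.570664·-130.180 − -77.792·-1626.337641) / 8779.922432 = -43.241870
y = (-71.600·-1626.337641 − 1944.570664·-6.954) / 8779.922432 = 14.802901

x=-43.242 y=14.803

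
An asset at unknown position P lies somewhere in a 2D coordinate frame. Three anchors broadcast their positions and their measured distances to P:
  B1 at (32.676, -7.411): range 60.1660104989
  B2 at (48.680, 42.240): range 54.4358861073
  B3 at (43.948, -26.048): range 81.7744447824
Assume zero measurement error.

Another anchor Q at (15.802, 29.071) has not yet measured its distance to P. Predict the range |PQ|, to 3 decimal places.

23.629

eq1: (x − 32.676)² + (y + 7.411)² = 60.1660104989²
eq2: (x − 48.680)² + (y − 42.240)² = 54.4358861073²
eq3: (x − 43.948)² + (y + 26.048)² = 81.7744447824²
eq3−eq2, eq3−eq1 (x²,y² cancel):
  9.464·x + 136.576·y = 5267.829115
  -22.544·x + 37.274·y = 1579.829889
det = 9.464·37.274 − 136.576·-22.544 = 3431.730480
x = (5267.829115·37.274 − 136.576·1579.829889) / 3431.730480 = -5.657141
y = (9.464·1579.829889 − 5267.829115·-22.544) / 3431.730480 = 38.962690
|P − Q| = √((-5.657141 − 15.802)² + (38.962690 − 29.071)²) = 23.629225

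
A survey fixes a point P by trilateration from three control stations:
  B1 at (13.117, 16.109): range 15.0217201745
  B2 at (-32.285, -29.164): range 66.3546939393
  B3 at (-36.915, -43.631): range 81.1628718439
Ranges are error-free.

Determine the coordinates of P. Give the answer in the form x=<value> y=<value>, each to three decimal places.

eq1: (x − 13.117)² + (y − 16.109)² = 15.0217201745²
eq2: (x + 32.285)² + (y + 29.164)² = 66.3546939393²
eq3: (x + 36.915)² + (y + 43.631)² = 81.1628718439²
eq1−eq3, eq1−eq2 (x²,y² cancel):
  -100.064·x − 119.480·y = -3526.933873
  -90.804·x − 90.546·y = -2715.988780
det = -100.064·-90.546 − -119.480·-90.804 = -1788.866976
x = (-3526.933873·-90.546 − -119.480·-2715.988780) / -1788.866976 = 2.882598
y = (-100.064·-2715.988780 − -3526.933873·-90.804) / -1788.866976 = 27.104867

x=2.883 y=27.105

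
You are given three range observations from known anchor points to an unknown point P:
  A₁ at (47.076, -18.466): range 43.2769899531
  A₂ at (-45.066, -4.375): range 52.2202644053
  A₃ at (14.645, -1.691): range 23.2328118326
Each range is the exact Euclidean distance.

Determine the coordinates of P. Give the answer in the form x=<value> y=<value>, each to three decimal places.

eq1: (x − 47.076)² + (y + 18.466)² = 43.2769899531²
eq2: (x + 45.066)² + (y + 4.375)² = 52.2202644053²
eq3: (x − 14.645)² + (y + 1.691)² = 23.2328118326²
eq1−eq3, eq1−eq2 (x²,y² cancel):
  -64.862·x + 33.550·y = -1006.673112
  -184.284·x + 28.182·y = -1361.116106
det = -64.862·28.182 − 33.550·-184.284 = 4354.787316
x = (-1006.673112·28.182 − 33.550·-1361.116106) / 4354.787316 = 3.971579
y = (-64.862·-1361.116106 − -1006.673112·-184.284) / 4354.787316 = -22.326931

x=3.972 y=-22.327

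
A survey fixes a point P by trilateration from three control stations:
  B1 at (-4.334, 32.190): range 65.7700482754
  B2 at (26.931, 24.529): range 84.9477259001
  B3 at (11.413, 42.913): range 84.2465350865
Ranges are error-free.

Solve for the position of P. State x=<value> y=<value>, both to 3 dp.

x=-46.380 y=-18.385

eq1: (x + 4.334)² + (y − 32.190)² = 65.7700482754²
eq2: (x − 26.931)² + (y − 24.529)² = 84.9477259001²
eq3: (x − 11.413)² + (y − 42.913)² = 84.2465350865²
eq2−eq1, eq2−eq3 (x²,y² cancel):
  -62.530·x + 15.322·y = 2618.445939
  -31.036·x + 36.768·y = 763.468998
det = -62.530·36.768 − 15.322·-31.036 = -1823.569448
x = (2618.445939·36.768 − 15.322·763.468998) / -1823.569448 = -46.379999
y = (-62.530·763.468998 − 2618.445939·-31.036) / -1823.569448 = -18.385026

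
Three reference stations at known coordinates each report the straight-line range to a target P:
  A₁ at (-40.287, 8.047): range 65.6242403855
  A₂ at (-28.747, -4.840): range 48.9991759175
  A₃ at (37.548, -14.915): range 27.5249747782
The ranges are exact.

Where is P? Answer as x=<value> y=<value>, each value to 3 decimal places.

x=13.891 y=-28.984

eq1: (x + 40.287)² + (y − 8.047)² = 65.6242403855²
eq2: (x + 28.747)² + (y + 4.840)² = 48.9991759175²
eq3: (x − 37.548)² + (y + 14.915)² = 27.5249747782²
eq3−eq2, eq3−eq1 (x²,y² cancel):
  -132.590·x + 20.150·y = -2425.788924
  -155.670·x + 45.924·y = -3493.429641
det = -132.590·45.924 − 20.150·-155.670 = -2952.312660
x = (-2425.788924·45.924 − 20.150·-3493.429641) / -2952.312660 = 13.890576
y = (-132.590·-3493.429641 − -2425.788924·-155.670) / -2952.312660 = -28.984489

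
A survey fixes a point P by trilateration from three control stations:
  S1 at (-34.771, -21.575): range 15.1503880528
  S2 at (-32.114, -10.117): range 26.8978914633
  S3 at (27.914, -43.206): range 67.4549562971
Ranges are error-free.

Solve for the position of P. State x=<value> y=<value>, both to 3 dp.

eq1: (x + 34.771)² + (y + 21.575)² = 15.1503880528²
eq2: (x + 32.114)² + (y + 10.117)² = 26.8978914633²
eq3: (x − 27.914)² + (y + 43.206)² = 67.4549562971²
eq1−eq3, eq1−eq2 (x²,y² cancel):
  125.370·x − 43.262·y = -3349.190105
  5.314·x + 22.916·y = -1034.802688
det = 125.370·22.916 − -43.262·5.314 = 3102.873188
x = (-3349.190105·22.916 − -43.262·-1034.802688) / 3102.873188 = -39.162952
y = (125.370·-1034.802688 − -3349.190105·5.314) / 3102.873188 = -36.074828

x=-39.163 y=-36.075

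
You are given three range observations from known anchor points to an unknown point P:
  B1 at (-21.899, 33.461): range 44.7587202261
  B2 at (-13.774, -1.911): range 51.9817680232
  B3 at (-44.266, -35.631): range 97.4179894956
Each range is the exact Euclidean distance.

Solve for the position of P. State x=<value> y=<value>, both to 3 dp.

x=22.833 y=34.994

eq1: (x + 21.899)² + (y − 33.461)² = 44.7587202261²
eq2: (x + 13.774)² + (y + 1.911)² = 51.9817680232²
eq3: (x + 44.266)² + (y + 35.631)² = 97.4179894956²
eq1−eq2, eq1−eq3 (x²,y² cancel):
  16.250·x − 70.744·y = -2104.590896
  -44.734·x − 138.184·y = -5857.079446
det = 16.250·-138.184 − -70.744·-44.734 = -5410.152096
x = (-2104.590896·-138.184 − -70.744·-5857.079446) / -5410.152096 = 22.833450
y = (16.250·-5857.079446 − -2104.590896·-44.734) / -5410.152096 = 34.994268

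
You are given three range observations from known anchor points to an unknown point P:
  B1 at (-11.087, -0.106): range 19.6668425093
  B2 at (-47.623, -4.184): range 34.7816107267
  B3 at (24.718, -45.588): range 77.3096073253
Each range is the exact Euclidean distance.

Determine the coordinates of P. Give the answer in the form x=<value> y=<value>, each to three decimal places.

x=-20.262 y=17.290

eq1: (x + 11.087)² + (y + 0.106)² = 19.6668425093²
eq2: (x + 47.623)² + (y + 4.184)² = 34.7816107267²
eq3: (x − 24.718)² + (y + 45.588)² = 77.3096073253²
eq2−eq3, eq2−eq1 (x²,y² cancel):
  144.682·x − 82.808·y = -4363.225657
  73.072·x + 8.156·y = -1339.547430
det = 144.682·8.156 − -82.808·73.072 = 7230.972568
x = (-4363.225657·8.156 − -82.808·-1339.547430) / 7230.972568 = -20.261688
y = (144.682·-1339.547430 − -4363.225657·73.072) / 7230.972568 = 17.289683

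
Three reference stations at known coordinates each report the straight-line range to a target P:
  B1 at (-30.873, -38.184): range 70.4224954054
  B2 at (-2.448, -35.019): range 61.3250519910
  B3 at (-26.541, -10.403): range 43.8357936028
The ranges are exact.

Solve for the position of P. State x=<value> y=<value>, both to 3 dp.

x=-2.582 y=26.306

eq1: (x + 30.873)² + (y + 38.184)² = 70.4224954054²
eq2: (x + 2.448)² + (y + 35.019)² = 61.3250519910²
eq3: (x + 26.541)² + (y + 10.403)² = 43.8357936028²
eq2−eq3, eq2−eq1 (x²,y² cancel):
  -48.186·x + 49.232·y = 1419.509226
  -56.850·x − 6.330·y = -19.728937
det = -48.186·-6.330 − 49.232·-56.850 = 3103.856580
x = (1419.509226·-6.330 − 49.232·-19.728937) / 3103.856580 = -2.582013
y = (-48.186·-19.728937 − 1419.509226·-56.850) / 3103.856580 = 26.305906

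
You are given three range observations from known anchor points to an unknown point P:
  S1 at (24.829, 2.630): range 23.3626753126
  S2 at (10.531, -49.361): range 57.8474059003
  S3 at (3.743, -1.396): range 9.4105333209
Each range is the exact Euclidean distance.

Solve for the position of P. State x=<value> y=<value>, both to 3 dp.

x=2.060 y=7.863

eq1: (x − 24.829)² + (y − 2.630)² = 23.3626753126²
eq2: (x − 10.531)² + (y + 49.361)² = 57.8474059003²
eq3: (x − 3.743)² + (y + 1.396)² = 9.4105333209²
eq3−eq1, eq3−eq2 (x²,y² cancel):
  42.172·x + 8.052·y = 150.180816
  13.576·x − 95.930·y = -726.312815
det = 42.172·-95.930 − 8.052·13.576 = -4154.873912
x = (150.180816·-95.930 − 8.052·-726.312815) / -4154.873912 = 2.059888
y = (42.172·-726.312815 − 150.180816·13.576) / -4154.873912 = 7.862794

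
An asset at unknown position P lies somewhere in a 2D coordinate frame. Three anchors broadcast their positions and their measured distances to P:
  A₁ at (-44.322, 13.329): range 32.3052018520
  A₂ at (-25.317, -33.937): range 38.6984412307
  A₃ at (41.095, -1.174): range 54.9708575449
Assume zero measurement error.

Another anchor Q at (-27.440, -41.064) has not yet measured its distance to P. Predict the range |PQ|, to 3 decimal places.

46.134

eq1: (x + 44.322)² + (y − 13.329)² = 32.3052018520²
eq2: (x + 25.317)² + (y + 33.937)² = 38.6984412307²
eq3: (x − 41.095)² + (y + 1.174)² = 54.9708575449²
eq2−eq3, eq2−eq1 (x²,y² cancel):
  132.824·x + 65.526·y = -1626.718983
  -38.010·x + 94.532·y = 803.374754
det = 132.824·94.532 − 65.526·-38.010 = 15046.761628
x = (-1626.718983·94.532 − 65.526·803.374754) / 15046.761628 = -13.718496
y = (132.824·803.374754 − -1626.718983·-38.010) / 15046.761628 = 2.982426
|P − Q| = √((-13.718496 − -27.440)² + (2.982426 − -41.064)²) = 46.134232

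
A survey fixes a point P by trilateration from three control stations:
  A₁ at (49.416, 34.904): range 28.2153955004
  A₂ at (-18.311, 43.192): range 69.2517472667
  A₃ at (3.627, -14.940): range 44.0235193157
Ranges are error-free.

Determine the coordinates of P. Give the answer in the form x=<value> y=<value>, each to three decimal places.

eq1: (x − 49.416)² + (y − 34.904)² = 28.2153955004²
eq2: (x + 18.311)² + (y − 43.192)² = 69.2517472667²
eq3: (x − 3.627)² + (y + 14.940)² = 44.0235193157²
eq1−eq2, eq1−eq3 (x²,y² cancel):
  -135.454·x + 16.576·y = -5459.084643
  -91.578·x − 99.688·y = -4565.833253
det = -135.454·-99.688 − 16.576·-91.578 = 15021.135280
x = (-5459.084643·-99.688 − 16.576·-4565.833253) / 15021.135280 = 41.267752
y = (-135.454·-4565.833253 − -5459.084643·-91.578) / 15021.135280 = 7.890770

x=41.268 y=7.891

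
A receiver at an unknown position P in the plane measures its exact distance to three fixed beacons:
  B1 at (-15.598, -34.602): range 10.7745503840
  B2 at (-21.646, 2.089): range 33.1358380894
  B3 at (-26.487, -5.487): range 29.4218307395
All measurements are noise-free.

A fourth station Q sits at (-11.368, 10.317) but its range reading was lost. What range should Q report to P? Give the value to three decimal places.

eq1: (x + 15.598)² + (y + 34.602)² = 10.7745503840²
eq2: (x + 21.646)² + (y − 2.089)² = 33.1358380894²
eq3: (x + 26.487)² + (y + 5.487)² = 29.4218307395²
eq2−eq1, eq2−eq3 (x²,y² cancel):
  12.096·x − 73.382·y = 1949.575601
  -9.682·x − 15.152·y = 491.094743
det = 12.096·-15.152 − -73.382·-9.682 = -893.763116
x = (1949.575601·-15.152 − -73.382·491.094743) / -893.763116 = -7.269874
y = (12.096·491.094743 − 1949.575601·-9.682) / -893.763116 = -27.765828
|P − Q| = √((-7.269874 − -11.368)² + (-27.765828 − 10.317)²) = 38.302695

38.303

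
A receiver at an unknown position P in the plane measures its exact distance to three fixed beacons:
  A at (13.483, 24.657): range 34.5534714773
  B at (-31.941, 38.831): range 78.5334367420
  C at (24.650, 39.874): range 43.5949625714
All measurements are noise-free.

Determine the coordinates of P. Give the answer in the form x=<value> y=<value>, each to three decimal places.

x=34.826 y=-2.517

eq1: (x − 13.483)² + (y − 24.657)² = 34.5534714773²
eq2: (x + 31.941)² + (y − 38.831)² = 78.5334367420²
eq3: (x − 24.650)² + (y − 39.874)² = 43.5949625714²
eq2−eq3, eq2−eq1 (x²,y² cancel):
  113.182·x + 2.086·y = 3936.464259
  90.848·x − 28.348·y = 3235.243191
det = 113.182·-28.348 − 2.086·90.848 = -3397.992264
x = (3936.464259·-28.348 − 2.086·3235.243191) / -3397.992264 = 34.826332
y = (113.182·3235.243191 − 3936.464259·90.848) / -3397.992264 = -2.516601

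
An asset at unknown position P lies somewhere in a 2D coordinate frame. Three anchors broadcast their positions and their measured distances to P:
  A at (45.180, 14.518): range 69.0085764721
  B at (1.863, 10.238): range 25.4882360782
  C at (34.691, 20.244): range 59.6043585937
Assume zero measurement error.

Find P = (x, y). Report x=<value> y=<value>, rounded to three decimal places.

eq1: (x − 45.180)² + (y − 14.518)² = 69.0085764721²
eq2: (x − 1.863)² + (y − 10.238)² = 25.4882360782²
eq3: (x − 34.691)² + (y − 20.244)² = 59.6043585937²
eq2−eq1, eq2−eq3 (x²,y² cancel):
  86.634·x + 8.560·y = -1968.816137
  65.656·x + 20.012·y = -1398.031781
det = 86.634·20.012 − 8.560·65.656 = 1171.704248
x = (-1968.816137·20.012 − 8.560·-1398.031781) / 1171.704248 = -23.412731
y = (86.634·-1398.031781 − -1968.816137·65.656) / 1171.704248 = 6.953552

x=-23.413 y=6.954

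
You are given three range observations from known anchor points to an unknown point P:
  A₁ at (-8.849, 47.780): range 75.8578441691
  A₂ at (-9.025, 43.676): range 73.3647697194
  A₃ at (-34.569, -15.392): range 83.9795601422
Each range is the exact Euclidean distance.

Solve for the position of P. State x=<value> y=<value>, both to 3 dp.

x=48.344 y=-2.053

eq1: (x + 8.849)² + (y − 47.780)² = 75.8578441691²
eq2: (x + 9.025)² + (y − 43.676)² = 73.3647697194²
eq3: (x + 34.569)² + (y + 15.392)² = 83.9795601422²
eq3−eq2, eq3−eq1 (x²,y² cancel):
  51.088·x + 118.136·y = 2227.291262
  51.440·x + 126.344·y = 2227.457776
det = 51.088·126.344 − 118.136·51.440 = 377.746432
x = (2227.291262·126.344 − 118.136·2227.457776) / 377.746432 = 48.344429
y = (51.088·2227.457776 − 2227.291262·51.440) / 377.746432 = -2.052964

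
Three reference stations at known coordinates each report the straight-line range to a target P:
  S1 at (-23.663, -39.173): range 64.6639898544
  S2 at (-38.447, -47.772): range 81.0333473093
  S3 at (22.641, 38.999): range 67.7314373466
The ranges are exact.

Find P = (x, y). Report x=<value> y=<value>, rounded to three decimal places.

x=39.754 y=-26.535

eq1: (x + 23.663)² + (y + 39.173)² = 64.6639898544²
eq2: (x + 38.447)² + (y + 47.772)² = 81.0333473093²
eq3: (x − 22.641)² + (y − 38.999)² = 67.7314373466²
eq2−eq3, eq2−eq1 (x²,y² cancel):
  122.176·x + 173.542·y = 252.056860
  29.568·x + 17.198·y = 719.097497
det = 122.176·17.198 − 173.542·29.568 = -3030.107008
x = (252.056860·17.198 − 173.542·719.097497) / -3030.107008 = 39.753957
y = (122.176·719.097497 − 252.056860·29.568) / -3030.107008 = -26.534917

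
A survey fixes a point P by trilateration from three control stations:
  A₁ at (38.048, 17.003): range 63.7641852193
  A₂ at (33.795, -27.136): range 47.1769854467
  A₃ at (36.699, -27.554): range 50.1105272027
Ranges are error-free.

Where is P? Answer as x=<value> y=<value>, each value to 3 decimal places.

eq1: (x − 38.048)² + (y − 17.003)² = 63.7641852193²
eq2: (x − 33.795)² + (y + 27.136)² = 47.1769854467²
eq3: (x − 36.699)² + (y + 27.554)² = 50.1105272027²
eq2−eq3, eq2−eq1 (x²,y² cancel):
  5.808·x − 0.836·y = -57.821985
  8.506·x + 88.278·y = -1981.915569
det = 5.808·88.278 − -0.836·8.506 = 519.829640
x = (-57.821985·88.278 − -0.836·-1981.915569) / 519.829640 = -13.006743
y = (5.808·-1981.915569 − -57.821985·8.506) / 519.829640 = -21.197583

x=-13.007 y=-21.198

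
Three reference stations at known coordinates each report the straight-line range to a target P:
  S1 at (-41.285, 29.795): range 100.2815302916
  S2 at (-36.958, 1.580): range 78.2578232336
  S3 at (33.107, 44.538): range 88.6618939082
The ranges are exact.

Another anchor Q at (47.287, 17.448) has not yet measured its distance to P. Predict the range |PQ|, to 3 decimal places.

64.695

eq1: (x + 41.285)² + (y − 29.795)² = 100.2815302916²
eq2: (x + 36.958)² + (y − 1.580)² = 78.2578232336²
eq3: (x − 33.107)² + (y − 44.538)² = 88.6618939082²
eq2−eq3, eq2−eq1 (x²,y² cancel):
  140.130·x + 85.916·y = -25.327805
  -8.654·x + 56.430·y = -2708.295334
det = 140.130·56.430 − 85.916·-8.654 = 8651.052964
x = (-25.327805·56.430 − 85.916·-2708.295334) / 8651.052964 = 26.731619
y = (140.130·-2708.295334 − -25.327805·-8.654) / 8651.052964 = -43.894381
|P − Q| = √((26.731619 − 47.287)² + (-43.894381 − 17.448)²) = 64.694755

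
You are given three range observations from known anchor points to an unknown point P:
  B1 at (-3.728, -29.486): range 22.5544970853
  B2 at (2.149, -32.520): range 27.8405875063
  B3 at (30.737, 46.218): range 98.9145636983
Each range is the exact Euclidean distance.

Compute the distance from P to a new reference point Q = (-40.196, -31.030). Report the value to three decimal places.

eq1: (x + 3.728)² + (y + 29.486)² = 22.5544970853²
eq2: (x − 2.149)² + (y + 32.520)² = 27.8405875063²
eq3: (x − 30.737)² + (y − 46.218)² = 98.9145636983²
eq3−eq1, eq3−eq2 (x²,y² cancel):
  -68.930·x − 151.408·y = 7077.841060
  -57.176·x − 157.476·y = 6990.294507
det = -68.930·-157.476 − -151.408·-57.176 = 2197.916872
x = (7077.841060·-157.476 − -151.408·6990.294507) / 2197.916872 = -25.571298
y = (-68.930·6990.294507 − 7077.841060·-57.176) / 2197.916872 = -35.105222
|P − Q| = √((-25.571298 − -40.196)² + (-35.105222 − -31.030)²) = 15.181875

15.182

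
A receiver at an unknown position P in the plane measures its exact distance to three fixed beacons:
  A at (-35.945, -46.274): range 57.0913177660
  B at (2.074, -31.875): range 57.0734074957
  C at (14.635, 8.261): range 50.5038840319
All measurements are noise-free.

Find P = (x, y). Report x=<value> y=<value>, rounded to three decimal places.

x=-35.804 y=10.817

eq1: (x + 35.945)² + (y + 46.274)² = 57.0913177660²
eq2: (x − 2.074)² + (y + 31.875)² = 57.0734074957²
eq3: (x − 14.635)² + (y − 8.261)² = 50.5038840319²
eq2−eq3, eq2−eq1 (x²,y² cancel):
  25.122·x + 80.272·y = -31.158214
  -76.038·x − 28.798·y = 2410.964279
det = 25.122·-28.798 − 80.272·-76.038 = 5380.258980
x = (-31.158214·-28.798 − 80.272·2410.964279) / 5380.258980 = -35.804156
y = (25.122·2410.964279 − -31.158214·-76.038) / 5380.258980 = 10.817144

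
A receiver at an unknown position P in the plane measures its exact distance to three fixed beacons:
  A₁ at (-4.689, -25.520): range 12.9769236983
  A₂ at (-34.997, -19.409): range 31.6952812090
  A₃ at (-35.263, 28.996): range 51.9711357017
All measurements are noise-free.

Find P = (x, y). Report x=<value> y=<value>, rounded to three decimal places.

x=-4.051 y=-12.559

eq1: (x + 4.689)² + (y + 25.520)² = 12.9769236983²
eq2: (x + 34.997)² + (y + 19.409)² = 31.6952812090²
eq3: (x + 35.263)² + (y − 28.996)² = 51.9711357017²
eq1−eq3, eq1−eq2 (x²,y² cancel):
  -61.148·x + 109.032·y = -1121.608333
  -60.616·x + 12.222·y = 92.051867
det = -61.148·12.222 − 109.032·-60.616 = 5861.732856
x = (-1121.608333·12.222 − 109.032·92.051867) / 5861.732856 = -4.050832
y = (-61.148·92.051867 − -1121.608333·-60.616) / 5861.732856 = -12.558777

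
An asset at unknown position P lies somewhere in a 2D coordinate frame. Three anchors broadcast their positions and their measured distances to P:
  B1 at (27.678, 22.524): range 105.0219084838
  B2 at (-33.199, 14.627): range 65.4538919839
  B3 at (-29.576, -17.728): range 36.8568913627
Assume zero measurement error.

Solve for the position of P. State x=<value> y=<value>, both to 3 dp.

eq1: (x − 27.678)² + (y − 22.524)² = 105.0219084838²
eq2: (x + 33.199)² + (y − 14.627)² = 65.4538919839²
eq3: (x + 29.576)² + (y + 17.728)² = 36.8568913627²
eq1−eq3, eq1−eq2 (x²,y² cancel):
  -114.508·x − 80.504·y = 9586.790321
  -121.754·x − 15.794·y = 6788.109756
det = -114.508·-15.794 − -80.504·-121.754 = -7993.144664
x = (9586.790321·-15.794 − -80.504·6788.109756) / -7993.144664 = -49.424380
y = (-114.508·6788.109756 − 9586.790321·-121.754) / -7993.144664 = -48.783953

x=-49.424 y=-48.784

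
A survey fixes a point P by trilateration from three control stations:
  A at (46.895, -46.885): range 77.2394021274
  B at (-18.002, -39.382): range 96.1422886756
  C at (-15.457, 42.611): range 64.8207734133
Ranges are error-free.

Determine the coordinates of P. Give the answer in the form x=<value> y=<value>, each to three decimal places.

x=48.192 y=30.344

eq1: (x − 46.895)² + (y + 46.885)² = 77.2394021274²
eq2: (x + 18.002)² + (y + 39.382)² = 96.1422886756²
eq3: (x + 15.457)² + (y − 42.611)² = 64.8207734133²
eq3−eq2, eq3−eq1 (x²,y² cancel):
  -5.090·x − 163.986·y = -5221.209248
  124.704·x − 178.992·y = 578.535505
det = -5.090·-178.992 − -163.986·124.704 = 21360.779424
x = (-5221.209248·-178.992 − -163.986·578.535505) / 21360.779424 = 48.192362
y = (-5.090·578.535505 − -5221.209248·124.704) / 21360.779424 = 30.343506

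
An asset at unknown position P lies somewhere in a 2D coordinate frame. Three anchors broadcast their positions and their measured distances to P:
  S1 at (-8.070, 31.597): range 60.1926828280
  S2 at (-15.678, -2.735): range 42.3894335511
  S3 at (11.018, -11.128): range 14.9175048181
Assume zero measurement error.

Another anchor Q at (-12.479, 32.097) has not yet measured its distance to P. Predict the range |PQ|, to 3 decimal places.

eq1: (x + 8.070)² + (y − 31.597)² = 60.1926828280²
eq2: (x + 15.678)² + (y + 2.735)² = 42.3894335511²
eq3: (x − 11.018)² + (y + 11.128)² = 14.9175048181²
eq1−eq3, eq1−eq2 (x²,y² cancel):
  38.176·x − 85.450·y = 2582.360515
  -15.216·x − 68.664·y = 1016.079589
det = 38.176·-68.664 − -85.450·-15.216 = -3921.524064
x = (2582.360515·-68.664 − -85.450·1016.079589) / -3921.524064 = 23.075519
y = (38.176·1016.079589 − 2582.360515·-15.216) / -3921.524064 = -19.911405
|P − Q| = √((23.075519 − -12.479)² + (-19.911405 − 32.097)²) = 62.999984

63.000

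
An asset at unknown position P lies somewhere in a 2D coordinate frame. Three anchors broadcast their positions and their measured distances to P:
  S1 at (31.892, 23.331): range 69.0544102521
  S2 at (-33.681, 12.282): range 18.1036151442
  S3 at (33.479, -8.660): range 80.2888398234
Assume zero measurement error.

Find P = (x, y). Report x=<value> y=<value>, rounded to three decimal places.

x=-36.829 y=30.110

eq1: (x − 31.892)² + (y − 23.331)² = 69.0544102521²
eq2: (x + 33.681)² + (y − 12.282)² = 18.1036151442²
eq3: (x − 33.479)² + (y + 8.660)² = 80.2888398234²
eq3−eq1, eq3−eq2 (x²,y² cancel):
  -3.174·x + 63.982·y = 2043.382409
  -134.320·x + 41.884·y = 6207.975163
det = -3.174·41.884 − 63.982·-134.320 = 8461.122424
x = (2043.382409·41.884 − 63.982·6207.975163) / 8461.122424 = -36.828877
y = (-3.174·6207.975163 − 2043.382409·-134.320) / 8461.122424 = 30.109836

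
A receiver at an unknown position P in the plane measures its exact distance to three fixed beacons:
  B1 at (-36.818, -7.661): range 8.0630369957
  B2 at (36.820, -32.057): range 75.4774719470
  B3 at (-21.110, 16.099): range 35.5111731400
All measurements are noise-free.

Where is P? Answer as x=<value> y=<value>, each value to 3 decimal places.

x=-36.869 y=-15.724

eq1: (x + 36.818)² + (y + 7.661)² = 8.0630369957²
eq2: (x − 36.820)² + (y + 32.057)² = 75.4774719470²
eq3: (x + 21.110)² + (y − 16.099)² = 35.5111731400²
eq1−eq3, eq1−eq2 (x²,y² cancel):
  31.416·x + 47.520·y = -1905.476996
  147.276·x − 48.792·y = -4662.728602
det = 31.416·-48.792 − 47.520·147.276 = -8531.404992
x = (-1905.476996·-48.792 − 47.520·-4662.728602) / -8531.404992 = -36.869062
y = (31.416·-4662.728602 − -1905.476996·147.276) / -8531.404992 = -15.723875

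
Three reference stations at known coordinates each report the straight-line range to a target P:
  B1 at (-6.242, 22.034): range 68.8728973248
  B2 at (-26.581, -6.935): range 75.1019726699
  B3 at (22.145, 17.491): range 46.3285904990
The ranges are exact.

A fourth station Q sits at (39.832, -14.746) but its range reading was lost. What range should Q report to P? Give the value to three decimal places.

9.946

eq1: (x + 6.242)² + (y − 22.034)² = 68.8728973248²
eq2: (x + 26.581)² + (y + 6.935)² = 75.1019726699²
eq3: (x − 22.145)² + (y − 17.491)² = 46.3285904990²
eq1−eq3, eq1−eq2 (x²,y² cancel):
  56.774·x − 9.086·y = 2869.014074
  -40.678·x − 57.938·y = -666.646247
det = 56.774·-57.938 − -9.086·-40.678 = -3658.972320
x = (2869.014074·-57.938 − -9.086·-666.646247) / -3658.972320 = 47.084829
y = (56.774·-666.646247 − 2869.014074·-40.678) / -3658.972320 = -21.551838
|P − Q| = √((47.084829 − 39.832)² + (-21.551838 − -14.746)²) = 9.946002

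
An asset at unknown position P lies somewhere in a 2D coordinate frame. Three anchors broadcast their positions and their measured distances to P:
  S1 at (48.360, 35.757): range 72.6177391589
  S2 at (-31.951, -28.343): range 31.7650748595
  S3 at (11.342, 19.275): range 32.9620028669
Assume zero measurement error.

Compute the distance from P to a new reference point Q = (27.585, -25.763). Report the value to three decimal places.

eq1: (x − 48.360)² + (y − 35.757)² = 72.6177391589²
eq2: (x + 31.951)² + (y + 28.343)² = 31.7650748595²
eq3: (x − 11.342)² + (y − 19.275)² = 32.9620028669²
eq2−eq1, eq2−eq3 (x²,y² cancel):
  160.622·x + 128.200·y = -2471.255461
  86.586·x + 95.236·y = -1401.499113
det = 160.622·95.236 − 128.200·86.586 = 4196.671592
x = (-2471.255461·95.236 − 128.200·-1401.499113) / 4196.671592 = -13.267728
y = (160.622·-1401.499113 − -2471.255461·86.586) / 4196.671592 = -2.653404
|P − Q| = √((-13.267728 − 27.585)² + (-2.653404 − -25.763)²) = 46.936114

46.936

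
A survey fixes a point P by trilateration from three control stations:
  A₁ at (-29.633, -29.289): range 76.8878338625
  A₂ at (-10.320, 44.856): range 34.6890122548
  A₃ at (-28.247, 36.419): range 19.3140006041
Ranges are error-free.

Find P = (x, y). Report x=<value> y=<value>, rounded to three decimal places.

x=-44.988 y=46.050

eq1: (x + 29.633)² + (y + 29.289)² = 76.8878338625²
eq2: (x + 10.320)² + (y − 44.856)² = 34.6890122548²
eq3: (x + 28.247)² + (y − 36.419)² = 19.3140006041²
eq3−eq1, eq3−eq2 (x²,y² cancel):
  -2.772·x − 131.416·y = -5926.984737
  35.854·x + 16.874·y = -835.970386
det = -2.772·16.874 − -131.416·35.854 = 4665.014536
x = (-5926.984737·16.874 − -131.416·-835.970386) / 4665.014536 = -44.988461
y = (-2.772·-835.970386 − -5926.984737·35.854) / 4665.014536 = 46.049893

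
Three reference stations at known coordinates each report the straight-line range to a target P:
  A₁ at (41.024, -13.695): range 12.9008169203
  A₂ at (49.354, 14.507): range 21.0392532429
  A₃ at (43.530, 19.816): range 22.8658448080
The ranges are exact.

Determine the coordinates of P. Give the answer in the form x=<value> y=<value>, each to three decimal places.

x=36.050 y=-1.792

eq1: (x − 41.024)² + (y + 13.695)² = 12.9008169203²
eq2: (x − 49.354)² + (y − 14.507)² = 21.0392532429²
eq3: (x − 43.530)² + (y − 19.816)² = 22.8658448080²
eq2−eq3, eq2−eq1 (x²,y² cancel):
  -11.648·x + 10.618·y = -438.932291
  -16.660·x − 56.404·y = -499.529664
det = -11.648·-56.404 − 10.618·-16.660 = 833.889672
x = (-438.932291·-56.404 − 10.618·-499.529664) / 833.889672 = 36.049784
y = (-11.648·-499.529664 − -438.932291·-16.660) / 833.889672 = -1.791712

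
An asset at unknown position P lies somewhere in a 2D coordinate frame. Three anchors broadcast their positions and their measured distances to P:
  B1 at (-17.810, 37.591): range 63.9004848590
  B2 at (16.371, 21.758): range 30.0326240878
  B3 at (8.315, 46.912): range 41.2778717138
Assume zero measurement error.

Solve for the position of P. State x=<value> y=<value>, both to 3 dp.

eq1: (x + 17.810)² + (y − 37.591)² = 63.9004848590²
eq2: (x − 16.371)² + (y − 21.758)² = 30.0326240878²
eq3: (x − 8.315)² + (y − 46.912)² = 41.2778717138²
eq1−eq3, eq1−eq2 (x²,y² cancel):
  52.250·x + 18.642·y = 2919.004860
  68.362·x − 31.666·y = 2192.454280
det = 52.250·-31.666 − 18.642·68.362 = -2928.952904
x = (2919.004860·-31.666 − 18.642·2192.454280) / -2928.952904 = 45.512832
y = (52.250·2192.454280 − 2919.004860·68.362) / -2928.952904 = 29.018314

x=45.513 y=29.018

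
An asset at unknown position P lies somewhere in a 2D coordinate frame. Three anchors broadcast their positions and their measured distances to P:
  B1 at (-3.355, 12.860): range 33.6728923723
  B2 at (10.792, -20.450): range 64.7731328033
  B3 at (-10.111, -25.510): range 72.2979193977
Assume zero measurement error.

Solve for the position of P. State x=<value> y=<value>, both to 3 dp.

eq1: (x + 3.355)² + (y − 12.860)² = 33.6728923723²
eq2: (x − 10.792)² + (y + 20.450)² = 64.7731328033²
eq3: (x + 10.111)² + (y + 25.510)² = 72.2979193977²
eq3−eq1, eq3−eq2 (x²,y² cancel):
  13.512·x + 76.740·y = 3516.768673
  41.806·x + 10.120·y = 813.107759
det = 13.512·10.120 − 76.740·41.806 = -3071.451000
x = (3516.768673·10.120 − 76.740·813.107759) / -3071.451000 = 8.728184
y = (13.512·813.107759 − 3516.768673·41.806) / -3071.451000 = 44.290246

x=8.728 y=44.290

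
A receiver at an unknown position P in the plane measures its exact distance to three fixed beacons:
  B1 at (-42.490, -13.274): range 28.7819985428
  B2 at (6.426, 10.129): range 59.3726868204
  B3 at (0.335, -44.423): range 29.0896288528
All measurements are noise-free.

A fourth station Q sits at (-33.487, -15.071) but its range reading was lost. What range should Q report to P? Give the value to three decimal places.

eq1: (x + 42.490)² + (y + 13.274)² = 28.7819985428²
eq2: (x − 6.426)² + (y − 10.129)² = 59.3726868204²
eq3: (x − 0.335)² + (y + 44.423)² = 29.0896288528²
eq2−eq3, eq2−eq1 (x²,y² cancel):
  -12.182·x − 109.104·y = 4508.534470
  -97.832·x − 46.806·y = 4534.421559
det = -12.182·-46.806 − -109.104·-97.832 = -10103.671836
x = (4508.534470·-46.806 − -109.104·4534.421559) / -10103.671836 = -28.078610
y = (-12.182·4534.421559 − 4508.534470·-97.832) / -10103.671836 = -38.188158
|P − Q| = √((-28.078610 − -33.487)² + (-38.188158 − -15.071)²) = 23.741392

23.741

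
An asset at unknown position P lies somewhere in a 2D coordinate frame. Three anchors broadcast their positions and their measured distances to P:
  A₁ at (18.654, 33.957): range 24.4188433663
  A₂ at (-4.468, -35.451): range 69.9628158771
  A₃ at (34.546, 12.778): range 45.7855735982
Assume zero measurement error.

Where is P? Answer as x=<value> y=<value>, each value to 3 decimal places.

eq1: (x − 18.654)² + (y − 33.957)² = 24.4188433663²
eq2: (x + 4.468)² + (y + 35.451)² = 69.9628158771²
eq3: (x − 34.546)² + (y − 12.778)² = 45.7855735982²
eq3−eq1, eq3−eq2 (x²,y² cancel):
  -31.784·x + 42.358·y = 1644.385003
  -78.028·x − 96.458·y = -2878.443831
det = -31.784·-96.458 − 42.358·-78.028 = 6370.931096
x = (1644.385003·-96.458 − 42.358·-2878.443831) / 6370.931096 = -5.758807
y = (-31.784·-2878.443831 − 1644.385003·-78.028) / 6370.931096 = 34.499907

x=-5.759 y=34.500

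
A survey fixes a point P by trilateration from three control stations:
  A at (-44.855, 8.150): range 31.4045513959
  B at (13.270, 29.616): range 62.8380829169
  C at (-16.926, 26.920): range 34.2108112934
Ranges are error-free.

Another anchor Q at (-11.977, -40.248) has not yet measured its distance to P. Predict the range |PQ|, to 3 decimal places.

eq1: (x + 44.855)² + (y − 8.150)² = 31.4045513959²
eq2: (x − 13.270)² + (y − 29.616)² = 62.8380829169²
eq3: (x + 16.926)² + (y − 26.920)² = 34.2108112934²
eq3−eq2, eq3−eq1 (x²,y² cancel):
  60.392·x + 5.392·y = -2736.220575
  -55.858·x − 37.540·y = 1251.351410
det = 60.392·-37.540 − 5.392·-55.858 = -1965.929344
x = (-2736.220575·-37.540 − 5.392·1251.351410) / -1965.929344 = -48.816827
y = (60.392·1251.351410 − -2736.220575·-55.858) / -1965.929344 = 39.303648
|P − Q| = √((-48.816827 − -11.977)² + (39.303648 − -40.248)²) = 87.667768

87.668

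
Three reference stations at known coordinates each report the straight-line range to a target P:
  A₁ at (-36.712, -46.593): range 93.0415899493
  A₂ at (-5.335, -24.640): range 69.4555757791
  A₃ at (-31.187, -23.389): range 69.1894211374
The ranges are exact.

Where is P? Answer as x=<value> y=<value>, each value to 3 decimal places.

x=-15.681 y=44.041

eq1: (x + 36.712)² + (y + 46.593)² = 93.0415899493²
eq2: (x + 5.335)² + (y + 24.640)² = 69.4555757791²
eq3: (x + 31.187)² + (y + 23.389)² = 69.1894211374²
eq3−eq2, eq3−eq1 (x²,y² cancel):
  51.704·x − 2.502·y = -920.983474
  -11.050·x − 46.408·y = -1870.557160
det = 51.704·-46.408 − -2.502·-11.050 = -2427.126332
x = (-920.983474·-46.408 − -2.502·-1870.557160) / -2427.126332 = -15.681453
y = (51.704·-1870.557160 − -920.983474·-11.050) / -2427.126332 = 44.040623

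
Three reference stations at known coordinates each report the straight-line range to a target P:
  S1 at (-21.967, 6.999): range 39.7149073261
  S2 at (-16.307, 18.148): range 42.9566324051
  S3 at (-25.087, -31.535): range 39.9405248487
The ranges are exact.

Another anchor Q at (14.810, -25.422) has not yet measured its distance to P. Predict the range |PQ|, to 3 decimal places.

eq1: (x + 21.967)² + (y − 6.999)² = 39.7149073261²
eq2: (x + 16.307)² + (y − 18.148)² = 42.9566324051²
eq3: (x + 25.087)² + (y + 31.535)² = 39.9405248487²
eq3−eq1, eq3−eq2 (x²,y² cancel):
  6.240·x + 77.068·y = -1074.307043
  17.560·x + 99.366·y = -1278.572383
det = 6.240·99.366 − 77.068·17.560 = -733.270240
x = (-1074.307043·99.366 − 77.068·-1278.572383) / -733.270240 = 11.199932
y = (6.240·-1278.572383 − -1074.307043·17.560) / -733.270240 = -14.846559
|P − Q| = √((11.199932 − 14.810)² + (-14.846559 − -25.422)²) = 11.174638

11.175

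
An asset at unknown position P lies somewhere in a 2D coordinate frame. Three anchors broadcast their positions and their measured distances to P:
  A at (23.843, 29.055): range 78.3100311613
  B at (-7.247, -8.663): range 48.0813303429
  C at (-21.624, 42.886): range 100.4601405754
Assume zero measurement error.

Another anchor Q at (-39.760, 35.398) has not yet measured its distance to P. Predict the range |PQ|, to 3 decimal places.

eq1: (x − 23.843)² + (y − 29.055)² = 78.3100311613²
eq2: (x + 7.247)² + (y + 8.663)² = 48.0813303429²
eq3: (x + 21.624)² + (y − 42.886)² = 100.4601405754²
eq1−eq2, eq1−eq3 (x²,y² cancel):
  -62.180·x − 75.436·y = 2535.531557
  -90.934·x + 27.662·y = -3065.654166
det = -62.180·27.662 − -75.436·-90.934 = -8579.720384
x = (2535.531557·27.662 − -75.436·-3065.654166) / -8579.720384 = 18.779495
y = (-62.180·-3065.654166 − 2535.531557·-90.934) / -8579.720384 = -49.091157
|P − Q| = √((18.779495 − -39.760)² + (-49.091157 − 35.398)²) = 102.787597

102.788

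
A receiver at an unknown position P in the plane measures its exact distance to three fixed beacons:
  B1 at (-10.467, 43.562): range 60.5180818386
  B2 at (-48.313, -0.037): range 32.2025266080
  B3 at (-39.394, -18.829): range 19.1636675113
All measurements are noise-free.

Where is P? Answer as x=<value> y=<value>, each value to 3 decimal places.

x=-20.421 y=-16.132

eq1: (x + 10.467)² + (y − 43.562)² = 60.5180818386²
eq2: (x + 48.313)² + (y + 0.037)² = 32.2025266080²
eq3: (x + 39.394)² + (y + 18.829)² = 19.1636675113²
eq1−eq2, eq1−eq3 (x²,y² cancel):
  -75.692·x − 87.198·y = 2952.376914
  -57.854·x − 124.782·y = 3194.404621
det = -75.692·-124.782 − -87.198·-57.854 = 4400.246052
x = (2952.376914·-124.782 − -87.198·3194.404621) / 4400.246052 = -20.421086
y = (-75.692·3194.404621 − 2952.376914·-57.854) / 4400.246052 = -16.131839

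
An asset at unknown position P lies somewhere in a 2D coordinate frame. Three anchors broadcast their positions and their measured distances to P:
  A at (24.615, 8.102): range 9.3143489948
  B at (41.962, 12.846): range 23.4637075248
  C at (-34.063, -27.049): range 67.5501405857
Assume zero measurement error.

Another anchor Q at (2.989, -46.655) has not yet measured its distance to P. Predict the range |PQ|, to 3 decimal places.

63.829

eq1: (x − 24.615)² + (y − 8.102)² = 9.3143489948²
eq2: (x − 41.962)² + (y − 12.846)² = 23.4637075248²
eq3: (x + 34.063)² + (y + 27.049)² = 67.5501405857²
eq3−eq1, eq3−eq2 (x²,y² cancel):
  117.356·x + 70.302·y = 3255.868655
  152.050·x + 79.790·y = 4046.368712
det = 117.356·79.790 − 70.302·152.050 = -1325.583860
x = (3255.868655·79.790 − 70.302·4046.368712) / -1325.583860 = 18.619760
y = (117.356·4046.368712 − 3255.868655·152.050) / -1325.583860 = 15.230408
|P − Q| = √((18.619760 − 2.989)² + (15.230408 − -46.655)²) = 63.828867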